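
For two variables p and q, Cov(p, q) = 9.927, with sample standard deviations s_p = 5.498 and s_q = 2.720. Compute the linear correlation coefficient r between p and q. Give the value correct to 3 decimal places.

r = Cov(p,q) / (s_p · s_q) = 9.927 / (5.498 × 2.720)
  = 9.927 / 14.9546 ≈ 0.664

0.664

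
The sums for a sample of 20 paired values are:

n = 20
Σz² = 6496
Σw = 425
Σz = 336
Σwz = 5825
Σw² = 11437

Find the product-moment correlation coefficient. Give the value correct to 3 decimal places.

-0.919

r = (nΣwz − ΣwΣz) / √[(nΣw² − (Σw)²)(nΣz² − (Σz)²)]
Numerator: 20×5825 − 425×336 = -26300
Denominator: √[(228740 − 180625)(129920 − 112896)] = √[48115 × 17024] = 28620.0936
r = -26300 / 28620.0936 ≈ -0.919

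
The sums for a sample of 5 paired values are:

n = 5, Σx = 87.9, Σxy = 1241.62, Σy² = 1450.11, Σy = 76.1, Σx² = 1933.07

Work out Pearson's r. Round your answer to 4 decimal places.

-0.2860

r = (nΣxy − ΣxΣy) / √[(nΣx² − (Σx)²)(nΣy² − (Σy)²)]
Numerator: 5×1241.62 − 87.9×76.1 = -481.09
Denominator: √[(9665.35 − 7726.41)(7250.55 − 5791.21)] = √[1938.94 × 1459.34] = 1682.1334
r = -481.09 / 1682.1334 ≈ -0.2860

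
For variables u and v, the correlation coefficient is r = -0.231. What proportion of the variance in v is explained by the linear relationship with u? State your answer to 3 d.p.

r² = (-0.231)² = 0.053

0.053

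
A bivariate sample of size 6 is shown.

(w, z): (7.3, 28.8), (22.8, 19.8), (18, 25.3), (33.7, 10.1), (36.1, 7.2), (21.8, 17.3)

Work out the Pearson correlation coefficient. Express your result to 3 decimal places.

-0.973

n = 6, Σw = 139.7, Σz = 108.5, Σw² = 3811.27, Σz² = 2314.71, Σwz = 2094.51
nΣwz − ΣwΣz = 12567.06 − 15157.45 = -2590.39
nΣw² − (Σw)² = 22867.62 − 19516.09 = 3351.53; nΣz² − (Σz)² = 13888.26 − 11772.25 = 2116.01
r = -2590.39 / √(3351.53 × 2116.01) = -2590.39 / 2663.0567 ≈ -0.973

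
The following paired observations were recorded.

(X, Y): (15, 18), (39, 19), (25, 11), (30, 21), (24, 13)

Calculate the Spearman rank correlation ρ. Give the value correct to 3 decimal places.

Rank X: 1, 5, 3, 4, 2
Rank Y: 3, 4, 1, 5, 2
d = rank(X) − rank(Y): -2, 1, 2, -1, 0; Σd² = 10
ρ = 1 − 6Σd² / [n(n²−1)] = 1 − 6×10 / (5×24) = 1 − 60/120 ≈ 0.500

0.500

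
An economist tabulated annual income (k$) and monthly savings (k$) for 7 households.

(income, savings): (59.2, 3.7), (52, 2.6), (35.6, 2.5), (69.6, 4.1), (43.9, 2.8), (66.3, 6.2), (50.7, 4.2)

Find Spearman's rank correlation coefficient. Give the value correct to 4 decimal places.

Rank income: 5, 4, 1, 7, 2, 6, 3
Rank savings: 4, 2, 1, 5, 3, 7, 6
d = rank(income) − rank(savings): 1, 2, 0, 2, -1, -1, -3; Σd² = 20
ρ = 1 − 6Σd² / [n(n²−1)] = 1 − 6×20 / (7×48) = 1 − 120/336 ≈ 0.6429

0.6429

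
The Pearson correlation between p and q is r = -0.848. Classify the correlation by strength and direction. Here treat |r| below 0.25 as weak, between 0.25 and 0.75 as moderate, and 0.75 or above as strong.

strong negative

r = -0.848 < 0 so the relationship is negative.
|r| = 0.848, which falls in the strong range.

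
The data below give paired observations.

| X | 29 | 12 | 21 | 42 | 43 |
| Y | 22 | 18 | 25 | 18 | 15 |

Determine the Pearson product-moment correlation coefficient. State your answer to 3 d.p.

n = 5, ΣX = 147, ΣY = 98, ΣX² = 5039, ΣY² = 1982, ΣXY = 2780
nΣXY − ΣXΣY = 13900 − 14406 = -506
nΣX² − (ΣX)² = 25195 − 21609 = 3586; nΣY² − (ΣY)² = 9910 − 9604 = 306
r = -506 / √(3586 × 306) = -506 / 1047.5285 ≈ -0.483

-0.483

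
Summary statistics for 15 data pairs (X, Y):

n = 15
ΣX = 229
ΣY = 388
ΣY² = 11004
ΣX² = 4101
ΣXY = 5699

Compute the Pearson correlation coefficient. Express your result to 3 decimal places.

r = (nΣXY − ΣXΣY) / √[(nΣX² − (ΣX)²)(nΣY² − (ΣY)²)]
Numerator: 15×5699 − 229×388 = -3367
Denominator: √[(61515 − 52441)(165060 − 150544)] = √[9074 × 14516] = 11476.8543
r = -3367 / 11476.8543 ≈ -0.293

-0.293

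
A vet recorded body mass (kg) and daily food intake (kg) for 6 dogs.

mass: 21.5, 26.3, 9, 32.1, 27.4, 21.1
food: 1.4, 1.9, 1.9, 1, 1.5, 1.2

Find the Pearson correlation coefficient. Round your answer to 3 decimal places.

n = 6, Σx = 137.4, Σy = 8.9, Σx² = 3461.32, Σy² = 13.87, Σxy = 195.69
nΣxy − ΣxΣy = 1174.14 − 1222.86 = -48.72
nΣx² − (Σx)² = 20767.92 − 18878.76 = 1889.16; nΣy² − (Σy)² = 83.22 − 79.21 = 4.01
r = -48.72 / √(1889.16 × 4.01) = -48.72 / 87.0375 ≈ -0.560

-0.560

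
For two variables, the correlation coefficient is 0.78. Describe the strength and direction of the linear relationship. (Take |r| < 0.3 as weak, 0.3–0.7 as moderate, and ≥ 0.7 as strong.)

strong positive

r = 0.78 > 0 so the relationship is positive.
|r| = 0.78, which falls in the strong range.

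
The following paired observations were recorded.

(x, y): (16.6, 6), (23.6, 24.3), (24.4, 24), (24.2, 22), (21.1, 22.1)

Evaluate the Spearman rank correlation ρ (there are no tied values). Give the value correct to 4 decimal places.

Rank x: 1, 3, 5, 4, 2
Rank y: 1, 5, 4, 2, 3
d = rank(x) − rank(y): 0, -2, 1, 2, -1; Σd² = 10
ρ = 1 − 6Σd² / [n(n²−1)] = 1 − 6×10 / (5×24) = 1 − 60/120 ≈ 0.5000

0.5000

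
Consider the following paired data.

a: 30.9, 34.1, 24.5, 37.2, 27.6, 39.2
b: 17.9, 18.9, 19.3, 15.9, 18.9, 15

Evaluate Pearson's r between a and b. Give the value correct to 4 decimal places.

-0.8646

n = 6, Σa = 193.5, Σb = 105.9, Σa² = 6400.11, Σb² = 1885.13, Σab = 3371.57
nΣab − ΣaΣb = 20229.42 − 20491.65 = -262.23
nΣa² − (Σa)² = 38400.66 − 37442.25 = 958.41; nΣb² − (Σb)² = 11310.78 − 11214.81 = 95.97
r = -262.23 / √(958.41 × 95.97) = -262.23 / 303.2798 ≈ -0.8646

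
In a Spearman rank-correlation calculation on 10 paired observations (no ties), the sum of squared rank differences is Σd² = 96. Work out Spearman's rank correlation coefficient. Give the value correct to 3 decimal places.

0.418

ρ = 1 − 6Σd² / [n(n²−1)] = 1 − 6×96 / (10×99)
  = 1 − 576/990 = 1 − 0.5818 ≈ 0.418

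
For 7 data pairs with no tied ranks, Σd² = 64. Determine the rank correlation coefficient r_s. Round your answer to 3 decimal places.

ρ = 1 − 6Σd² / [n(n²−1)] = 1 − 6×64 / (7×48)
  = 1 − 384/336 = 1 − 1.1429 ≈ -0.143

-0.143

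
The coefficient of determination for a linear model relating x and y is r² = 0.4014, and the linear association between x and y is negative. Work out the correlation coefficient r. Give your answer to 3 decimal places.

-0.634

|r| = √0.4014 = 0.634
The association is negative, so r = −0.634.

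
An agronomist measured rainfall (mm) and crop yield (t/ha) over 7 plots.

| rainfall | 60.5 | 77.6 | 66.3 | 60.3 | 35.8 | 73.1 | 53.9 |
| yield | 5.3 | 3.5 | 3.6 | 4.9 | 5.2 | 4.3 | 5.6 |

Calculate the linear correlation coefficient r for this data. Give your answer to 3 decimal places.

n = 7, Σx = 427.5, Σy = 32.4, Σx² = 27244.25, Σy² = 154.2, Σxy = 1928.73
nΣxy − ΣxΣy = 13501.11 − 13851 = -349.89
nΣx² − (Σx)² = 190709.75 − 182756.25 = 7953.5; nΣy² − (Σy)² = 1079.4 − 1049.76 = 29.64
r = -349.89 / √(7953.5 × 29.64) = -349.89 / 485.5324 ≈ -0.721

-0.721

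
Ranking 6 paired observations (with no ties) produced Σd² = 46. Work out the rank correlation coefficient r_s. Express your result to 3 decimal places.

-0.314

ρ = 1 − 6Σd² / [n(n²−1)] = 1 − 6×46 / (6×35)
  = 1 − 276/210 = 1 − 1.3143 ≈ -0.314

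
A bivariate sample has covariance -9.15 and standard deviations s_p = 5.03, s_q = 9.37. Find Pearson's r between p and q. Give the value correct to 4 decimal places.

r = Cov(p,q) / (s_p · s_q) = -9.15 / (5.03 × 9.37)
  = -9.15 / 47.1311 ≈ -0.1941

-0.1941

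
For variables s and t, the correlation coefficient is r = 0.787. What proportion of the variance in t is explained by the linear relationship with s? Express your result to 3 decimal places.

0.619

r² = (0.787)² = 0.619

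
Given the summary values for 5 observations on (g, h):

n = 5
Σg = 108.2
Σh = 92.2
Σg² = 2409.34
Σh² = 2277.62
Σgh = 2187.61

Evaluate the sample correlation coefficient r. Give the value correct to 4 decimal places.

0.9717

r = (nΣgh − ΣgΣh) / √[(nΣg² − (Σg)²)(nΣh² − (Σh)²)]
Numerator: 5×2187.61 − 108.2×92.2 = 962.01
Denominator: √[(12046.7 − 11707.24)(11388.1 − 8500.84)] = √[339.46 × 2887.26] = 990.0047
r = 962.01 / 990.0047 ≈ 0.9717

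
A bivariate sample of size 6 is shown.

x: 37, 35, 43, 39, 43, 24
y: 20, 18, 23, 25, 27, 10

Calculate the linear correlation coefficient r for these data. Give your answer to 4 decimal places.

n = 6, Σx = 221, Σy = 123, Σx² = 8389, Σy² = 2707, Σxy = 4735
nΣxy − ΣxΣy = 28410 − 27183 = 1227
nΣx² − (Σx)² = 50334 − 48841 = 1493; nΣy² − (Σy)² = 16242 − 15129 = 1113
r = 1227 / √(1493 × 1113) = 1227 / 1289.0729 ≈ 0.9518

0.9518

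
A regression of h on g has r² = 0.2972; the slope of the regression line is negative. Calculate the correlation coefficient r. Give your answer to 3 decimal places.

|r| = √0.2972 = 0.545
The association is negative, so r = −0.545.

-0.545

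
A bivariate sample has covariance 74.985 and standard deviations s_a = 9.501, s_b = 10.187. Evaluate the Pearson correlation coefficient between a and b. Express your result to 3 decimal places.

0.775

r = Cov(a,b) / (s_a · s_b) = 74.985 / (9.501 × 10.187)
  = 74.985 / 96.7867 ≈ 0.775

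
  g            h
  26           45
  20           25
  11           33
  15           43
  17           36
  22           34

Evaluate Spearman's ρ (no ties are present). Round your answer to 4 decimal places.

0.3143

Rank g: 6, 4, 1, 2, 3, 5
Rank h: 6, 1, 2, 5, 4, 3
d = rank(g) − rank(h): 0, 3, -1, -3, -1, 2; Σd² = 24
ρ = 1 − 6Σd² / [n(n²−1)] = 1 − 6×24 / (6×35) = 1 − 144/210 ≈ 0.3143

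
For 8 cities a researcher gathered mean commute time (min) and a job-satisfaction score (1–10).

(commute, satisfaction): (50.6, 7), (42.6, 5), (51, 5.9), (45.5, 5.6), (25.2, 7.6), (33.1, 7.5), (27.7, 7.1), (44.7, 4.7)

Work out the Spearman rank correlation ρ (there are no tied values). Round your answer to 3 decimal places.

Rank commute: 7, 4, 8, 6, 1, 3, 2, 5
Rank satisfaction: 5, 2, 4, 3, 8, 7, 6, 1
d = rank(commute) − rank(satisfaction): 2, 2, 4, 3, -7, -4, -4, 4; Σd² = 130
ρ = 1 − 6Σd² / [n(n²−1)] = 1 − 6×130 / (8×63) = 1 − 780/504 ≈ -0.548

-0.548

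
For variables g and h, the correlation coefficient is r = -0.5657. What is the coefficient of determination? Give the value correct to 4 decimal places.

0.3200

r² = (-0.5657)² = 0.3200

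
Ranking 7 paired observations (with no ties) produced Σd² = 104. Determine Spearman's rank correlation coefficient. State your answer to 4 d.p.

-0.8571

ρ = 1 − 6Σd² / [n(n²−1)] = 1 − 6×104 / (7×48)
  = 1 − 624/336 = 1 − 1.85714 ≈ -0.8571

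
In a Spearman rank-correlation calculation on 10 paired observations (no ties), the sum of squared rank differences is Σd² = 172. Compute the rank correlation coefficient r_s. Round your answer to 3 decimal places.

-0.042

ρ = 1 − 6Σd² / [n(n²−1)] = 1 − 6×172 / (10×99)
  = 1 − 1032/990 = 1 − 1.0424 ≈ -0.042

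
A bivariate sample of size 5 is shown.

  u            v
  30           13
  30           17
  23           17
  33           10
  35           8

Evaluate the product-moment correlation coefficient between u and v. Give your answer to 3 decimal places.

-0.839

n = 5, Σu = 151, Σv = 65, Σu² = 4643, Σv² = 911, Σuv = 1901
nΣuv − ΣuΣv = 9505 − 9815 = -310
nΣu² − (Σu)² = 23215 − 22801 = 414; nΣv² − (Σv)² = 4555 − 4225 = 330
r = -310 / √(414 × 330) = -310 / 369.6214 ≈ -0.839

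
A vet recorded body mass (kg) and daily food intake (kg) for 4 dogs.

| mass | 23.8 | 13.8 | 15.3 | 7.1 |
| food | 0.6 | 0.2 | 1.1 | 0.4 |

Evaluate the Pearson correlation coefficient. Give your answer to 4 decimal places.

0.2778

n = 4, Σx = 60, Σy = 2.3, Σx² = 1041.38, Σy² = 1.77, Σxy = 36.71
nΣxy − ΣxΣy = 146.84 − 138 = 8.84
nΣx² − (Σx)² = 4165.52 − 3600 = 565.52; nΣy² − (Σy)² = 7.08 − 5.29 = 1.79
r = 8.84 / √(565.52 × 1.79) = 8.84 / 31.8164 ≈ 0.2778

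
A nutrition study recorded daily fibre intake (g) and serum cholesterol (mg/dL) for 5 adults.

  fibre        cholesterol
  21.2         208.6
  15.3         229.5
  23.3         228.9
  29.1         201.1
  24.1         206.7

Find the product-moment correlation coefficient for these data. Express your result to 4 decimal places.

n = 5, Σx = 113, Σy = 1074.8, Σx² = 2654.04, Σy² = 231745.52, Σxy = 24100.52
nΣxy − ΣxΣy = 120502.6 − 121452.4 = -949.8
nΣx² − (Σx)² = 13270.2 − 12769 = 501.2; nΣy² − (Σy)² = 1158727.6 − 1155195.04 = 3532.56
r = -949.8 / √(501.2 × 3532.56) = -949.8 / 1330.6085 ≈ -0.7138

-0.7138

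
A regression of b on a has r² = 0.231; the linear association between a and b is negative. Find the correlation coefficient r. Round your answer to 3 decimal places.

|r| = √0.231 = 0.481
The association is negative, so r = −0.481.

-0.481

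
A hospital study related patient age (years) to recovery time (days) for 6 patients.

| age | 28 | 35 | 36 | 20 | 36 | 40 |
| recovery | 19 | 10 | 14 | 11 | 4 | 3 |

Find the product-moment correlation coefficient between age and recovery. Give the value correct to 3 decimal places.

-0.513

n = 6, Σx = 195, Σy = 61, Σx² = 6601, Σy² = 803, Σxy = 1870
nΣxy − ΣxΣy = 11220 − 11895 = -675
nΣx² − (Σx)² = 39606 − 38025 = 1581; nΣy² − (Σy)² = 4818 − 3721 = 1097
r = -675 / √(1581 × 1097) = -675 / 1316.9499 ≈ -0.513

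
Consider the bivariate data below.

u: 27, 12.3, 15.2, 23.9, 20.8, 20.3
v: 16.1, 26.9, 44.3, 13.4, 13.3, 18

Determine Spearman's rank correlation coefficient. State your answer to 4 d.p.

Rank u: 6, 1, 2, 5, 4, 3
Rank v: 3, 5, 6, 2, 1, 4
d = rank(u) − rank(v): 3, -4, -4, 3, 3, -1; Σd² = 60
ρ = 1 − 6Σd² / [n(n²−1)] = 1 − 6×60 / (6×35) = 1 − 360/210 ≈ -0.7143

-0.7143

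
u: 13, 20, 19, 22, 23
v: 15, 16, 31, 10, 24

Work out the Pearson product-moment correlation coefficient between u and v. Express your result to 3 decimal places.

0.105

n = 5, Σu = 97, Σv = 96, Σu² = 1943, Σv² = 2118, Σuv = 1876
nΣuv − ΣuΣv = 9380 − 9312 = 68
nΣu² − (Σu)² = 9715 − 9409 = 306; nΣv² − (Σv)² = 10590 − 9216 = 1374
r = 68 / √(306 × 1374) = 68 / 648.4165 ≈ 0.105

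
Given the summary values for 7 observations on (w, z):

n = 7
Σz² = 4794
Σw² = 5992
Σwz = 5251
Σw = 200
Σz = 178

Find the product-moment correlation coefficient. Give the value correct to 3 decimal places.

0.606

r = (nΣwz − ΣwΣz) / √[(nΣw² − (Σw)²)(nΣz² − (Σz)²)]
Numerator: 7×5251 − 200×178 = 1157
Denominator: √[(41944 − 40000)(33558 − 31684)] = √[1944 × 1874] = 1908.6791
r = 1157 / 1908.6791 ≈ 0.606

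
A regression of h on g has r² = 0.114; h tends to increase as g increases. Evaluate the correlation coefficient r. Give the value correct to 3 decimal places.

0.338

|r| = √0.114 = 0.338
The association is positive, so r = 0.338.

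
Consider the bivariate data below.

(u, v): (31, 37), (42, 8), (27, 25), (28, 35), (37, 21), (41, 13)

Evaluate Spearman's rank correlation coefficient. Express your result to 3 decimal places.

Rank u: 3, 6, 1, 2, 4, 5
Rank v: 6, 1, 4, 5, 3, 2
d = rank(u) − rank(v): -3, 5, -3, -3, 1, 3; Σd² = 62
ρ = 1 − 6Σd² / [n(n²−1)] = 1 − 6×62 / (6×35) = 1 − 372/210 ≈ -0.771

-0.771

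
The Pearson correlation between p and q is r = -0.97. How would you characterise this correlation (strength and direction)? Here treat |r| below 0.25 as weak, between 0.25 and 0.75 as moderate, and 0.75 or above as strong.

strong negative

r = -0.97 < 0 so the relationship is negative.
|r| = 0.97, which falls in the strong range.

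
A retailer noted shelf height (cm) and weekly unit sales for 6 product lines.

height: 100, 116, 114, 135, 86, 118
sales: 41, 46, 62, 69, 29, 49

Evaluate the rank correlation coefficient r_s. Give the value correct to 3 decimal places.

Rank height: 2, 4, 3, 6, 1, 5
Rank sales: 2, 3, 5, 6, 1, 4
d = rank(height) − rank(sales): 0, 1, -2, 0, 0, 1; Σd² = 6
ρ = 1 − 6Σd² / [n(n²−1)] = 1 − 6×6 / (6×35) = 1 − 36/210 ≈ 0.829

0.829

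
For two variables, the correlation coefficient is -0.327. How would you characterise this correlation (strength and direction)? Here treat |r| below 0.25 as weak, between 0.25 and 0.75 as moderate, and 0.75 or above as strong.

r = -0.327 < 0 so the relationship is negative.
|r| = 0.327, which falls in the moderate range.

moderate negative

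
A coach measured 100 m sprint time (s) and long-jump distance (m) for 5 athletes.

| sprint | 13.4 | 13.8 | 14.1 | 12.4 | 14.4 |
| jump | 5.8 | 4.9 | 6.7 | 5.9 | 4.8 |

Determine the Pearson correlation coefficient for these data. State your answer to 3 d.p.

-0.259

n = 5, Σx = 68.1, Σy = 28.1, Σx² = 929.93, Σy² = 160.39, Σxy = 382.09
nΣxy − ΣxΣy = 1910.45 − 1913.61 = -3.16
nΣx² − (Σx)² = 4649.65 − 4637.61 = 12.04; nΣy² − (Σy)² = 801.95 − 789.61 = 12.34
r = -3.16 / √(12.04 × 12.34) = -3.16 / 12.1891 ≈ -0.259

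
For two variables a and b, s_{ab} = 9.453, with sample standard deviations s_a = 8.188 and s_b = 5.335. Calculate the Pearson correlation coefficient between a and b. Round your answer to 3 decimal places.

r = Cov(a,b) / (s_a · s_b) = 9.453 / (8.188 × 5.335)
  = 9.453 / 43.6830 ≈ 0.216

0.216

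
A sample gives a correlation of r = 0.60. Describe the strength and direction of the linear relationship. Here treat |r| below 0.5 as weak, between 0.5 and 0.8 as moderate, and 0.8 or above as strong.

r = 0.60 > 0 so the relationship is positive.
|r| = 0.60, which falls in the moderate range.

moderate positive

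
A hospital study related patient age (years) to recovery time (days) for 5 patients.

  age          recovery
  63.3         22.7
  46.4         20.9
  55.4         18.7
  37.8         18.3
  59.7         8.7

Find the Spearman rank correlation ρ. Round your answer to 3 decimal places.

Rank age: 5, 2, 3, 1, 4
Rank recovery: 5, 4, 3, 2, 1
d = rank(age) − rank(recovery): 0, -2, 0, -1, 3; Σd² = 14
ρ = 1 − 6Σd² / [n(n²−1)] = 1 − 6×14 / (5×24) = 1 − 84/120 ≈ 0.300

0.300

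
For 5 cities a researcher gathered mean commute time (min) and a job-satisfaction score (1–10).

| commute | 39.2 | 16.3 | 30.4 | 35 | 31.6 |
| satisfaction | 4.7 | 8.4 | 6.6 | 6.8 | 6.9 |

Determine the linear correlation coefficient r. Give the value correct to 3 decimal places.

-0.897

n = 5, Σx = 152.5, Σy = 33.4, Σx² = 4950.05, Σy² = 230.06, Σxy = 977.84
nΣxy − ΣxΣy = 4889.2 − 5093.5 = -204.3
nΣx² − (Σx)² = 24750.25 − 23256.25 = 1494; nΣy² − (Σy)² = 1150.3 − 1115.56 = 34.74
r = -204.3 / √(1494 × 34.74) = -204.3 / 227.8191 ≈ -0.897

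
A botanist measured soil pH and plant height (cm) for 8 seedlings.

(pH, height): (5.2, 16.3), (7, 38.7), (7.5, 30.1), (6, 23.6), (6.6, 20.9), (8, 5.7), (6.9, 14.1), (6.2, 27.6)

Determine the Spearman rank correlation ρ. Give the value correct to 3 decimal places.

Rank pH: 1, 6, 7, 2, 4, 8, 5, 3
Rank height: 3, 8, 7, 5, 4, 1, 2, 6
d = rank(pH) − rank(height): -2, -2, 0, -3, 0, 7, 3, -3; Σd² = 84
ρ = 1 − 6Σd² / [n(n²−1)] = 1 − 6×84 / (8×63) = 1 − 504/504 ≈ 0.000

0.000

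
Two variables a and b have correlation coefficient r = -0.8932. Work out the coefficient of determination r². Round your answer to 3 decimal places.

0.798

r² = (-0.8932)² = 0.798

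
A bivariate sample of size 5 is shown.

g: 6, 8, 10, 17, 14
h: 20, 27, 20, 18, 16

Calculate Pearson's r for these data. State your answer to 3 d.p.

-0.607

n = 5, Σg = 55, Σh = 101, Σg² = 685, Σh² = 2109, Σgh = 1066
nΣgh − ΣgΣh = 5330 − 5555 = -225
nΣg² − (Σg)² = 3425 − 3025 = 400; nΣh² − (Σh)² = 10545 − 10201 = 344
r = -225 / √(400 × 344) = -225 / 370.9447 ≈ -0.607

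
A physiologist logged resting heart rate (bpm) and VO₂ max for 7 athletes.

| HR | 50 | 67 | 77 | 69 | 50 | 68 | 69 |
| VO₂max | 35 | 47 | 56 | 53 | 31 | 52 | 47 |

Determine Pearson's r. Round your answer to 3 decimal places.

n = 7, Σx = 450, Σy = 321, Σx² = 29564, Σy² = 15253, Σxy = 21197
nΣxy − ΣxΣy = 148379 − 144450 = 3929
nΣx² − (Σx)² = 206948 − 202500 = 4448; nΣy² − (Σy)² = 106771 − 103041 = 3730
r = 3929 / √(4448 × 3730) = 3929 / 4073.2100 ≈ 0.965

0.965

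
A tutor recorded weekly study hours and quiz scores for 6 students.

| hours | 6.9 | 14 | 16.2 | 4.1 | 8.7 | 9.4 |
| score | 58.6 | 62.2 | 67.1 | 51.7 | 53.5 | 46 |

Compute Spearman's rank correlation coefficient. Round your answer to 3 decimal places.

Rank hours: 2, 5, 6, 1, 3, 4
Rank score: 4, 5, 6, 2, 3, 1
d = rank(hours) − rank(score): -2, 0, 0, -1, 0, 3; Σd² = 14
ρ = 1 − 6Σd² / [n(n²−1)] = 1 − 6×14 / (6×35) = 1 − 84/210 ≈ 0.600

0.600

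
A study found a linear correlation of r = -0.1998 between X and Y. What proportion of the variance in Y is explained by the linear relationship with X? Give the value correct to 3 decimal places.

r² = (-0.1998)² = 0.040

0.040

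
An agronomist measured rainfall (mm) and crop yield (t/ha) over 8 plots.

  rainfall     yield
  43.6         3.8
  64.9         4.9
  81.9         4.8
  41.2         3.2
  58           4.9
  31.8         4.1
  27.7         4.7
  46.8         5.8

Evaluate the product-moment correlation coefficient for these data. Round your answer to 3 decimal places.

n = 8, Σx = 395.9, Σy = 36.2, Σx² = 21850.79, Σy² = 168.28, Σxy = 1824.86
nΣxy − ΣxΣy = 14598.88 − 14331.58 = 267.3
nΣx² − (Σx)² = 174806.32 − 156736.81 = 18069.51; nΣy² − (Σy)² = 1346.24 − 1310.44 = 35.8
r = 267.3 / √(18069.51 × 35.8) = 267.3 / 804.2938 ≈ 0.332

0.332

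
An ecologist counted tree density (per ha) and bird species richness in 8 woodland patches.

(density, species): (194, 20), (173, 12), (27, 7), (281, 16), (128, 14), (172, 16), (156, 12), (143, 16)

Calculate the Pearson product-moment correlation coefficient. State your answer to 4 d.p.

n = 8, Σx = 1274, Σy = 113, Σx² = 238008, Σy² = 1701, Σxy = 19345
nΣxy − ΣxΣy = 154760 − 143962 = 10798
nΣx² − (Σx)² = 1904064 − 1623076 = 280988; nΣy² − (Σy)² = 13608 − 12769 = 839
r = 10798 / √(280988 × 839) = 10798 / 15354.1178 ≈ 0.7033

0.7033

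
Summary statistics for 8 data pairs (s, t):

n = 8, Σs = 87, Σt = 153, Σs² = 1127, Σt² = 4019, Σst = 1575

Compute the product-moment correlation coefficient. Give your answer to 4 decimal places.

r = (nΣst − ΣsΣt) / √[(nΣs² − (Σs)²)(nΣt² − (Σt)²)]
Numerator: 8×1575 − 87×153 = -711
Denominator: √[(9016 − 7569)(32152 − 23409)] = √[1447 × 8743] = 3556.8414
r = -711 / 3556.8414 ≈ -0.1999

-0.1999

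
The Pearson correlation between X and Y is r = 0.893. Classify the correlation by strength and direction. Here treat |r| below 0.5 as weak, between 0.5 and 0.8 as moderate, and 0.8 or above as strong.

strong positive

r = 0.893 > 0 so the relationship is positive.
|r| = 0.893, which falls in the strong range.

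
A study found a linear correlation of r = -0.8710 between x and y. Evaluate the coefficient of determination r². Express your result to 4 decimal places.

r² = (-0.8710)² = 0.7586

0.7586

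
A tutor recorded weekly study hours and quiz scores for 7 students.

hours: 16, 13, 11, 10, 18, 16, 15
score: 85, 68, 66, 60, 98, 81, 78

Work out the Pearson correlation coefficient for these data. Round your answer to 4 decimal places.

n = 7, Σx = 99, Σy = 536, Σx² = 1451, Σy² = 42054, Σxy = 7800
nΣxy − ΣxΣy = 54600 − 53064 = 1536
nΣx² − (Σx)² = 10157 − 9801 = 356; nΣy² − (Σy)² = 294378 − 287296 = 7082
r = 1536 / √(356 × 7082) = 1536 / 1587.8262 ≈ 0.9674

0.9674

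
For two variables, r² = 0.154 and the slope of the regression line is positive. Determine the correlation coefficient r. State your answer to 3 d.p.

|r| = √0.154 = 0.392
The association is positive, so r = 0.392.

0.392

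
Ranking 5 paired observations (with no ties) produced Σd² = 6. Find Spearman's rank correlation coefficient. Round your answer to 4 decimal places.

ρ = 1 − 6Σd² / [n(n²−1)] = 1 − 6×6 / (5×24)
  = 1 − 36/120 = 1 − 0.30000 ≈ 0.7000

0.7000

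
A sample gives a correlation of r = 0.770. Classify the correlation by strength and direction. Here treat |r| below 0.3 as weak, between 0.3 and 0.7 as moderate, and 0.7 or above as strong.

strong positive

r = 0.770 > 0 so the relationship is positive.
|r| = 0.770, which falls in the strong range.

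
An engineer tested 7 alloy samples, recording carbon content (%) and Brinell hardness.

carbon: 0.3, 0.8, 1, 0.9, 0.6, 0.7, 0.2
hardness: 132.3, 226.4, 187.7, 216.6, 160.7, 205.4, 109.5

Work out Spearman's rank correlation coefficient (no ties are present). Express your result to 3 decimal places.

0.750

Rank carbon: 2, 5, 7, 6, 3, 4, 1
Rank hardness: 2, 7, 4, 6, 3, 5, 1
d = rank(carbon) − rank(hardness): 0, -2, 3, 0, 0, -1, 0; Σd² = 14
ρ = 1 − 6Σd² / [n(n²−1)] = 1 − 6×14 / (7×48) = 1 − 84/336 ≈ 0.750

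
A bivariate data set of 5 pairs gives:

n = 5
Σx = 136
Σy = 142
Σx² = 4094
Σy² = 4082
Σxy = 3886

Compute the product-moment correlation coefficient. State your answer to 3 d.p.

0.169

r = (nΣxy − ΣxΣy) / √[(nΣx² − (Σx)²)(nΣy² − (Σy)²)]
Numerator: 5×3886 − 136×142 = 118
Denominator: √[(20470 − 18496)(20410 − 20164)] = √[1974 × 246] = 696.8529
r = 118 / 696.8529 ≈ 0.169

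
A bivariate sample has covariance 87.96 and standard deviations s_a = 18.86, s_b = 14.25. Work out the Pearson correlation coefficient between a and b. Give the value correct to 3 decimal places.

0.327

r = Cov(a,b) / (s_a · s_b) = 87.96 / (18.86 × 14.25)
  = 87.96 / 268.7550 ≈ 0.327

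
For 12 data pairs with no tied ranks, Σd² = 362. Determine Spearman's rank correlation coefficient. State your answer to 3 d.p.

-0.266

ρ = 1 − 6Σd² / [n(n²−1)] = 1 − 6×362 / (12×143)
  = 1 − 2172/1716 = 1 − 1.2657 ≈ -0.266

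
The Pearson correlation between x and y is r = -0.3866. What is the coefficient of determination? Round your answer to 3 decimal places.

0.149

r² = (-0.3866)² = 0.149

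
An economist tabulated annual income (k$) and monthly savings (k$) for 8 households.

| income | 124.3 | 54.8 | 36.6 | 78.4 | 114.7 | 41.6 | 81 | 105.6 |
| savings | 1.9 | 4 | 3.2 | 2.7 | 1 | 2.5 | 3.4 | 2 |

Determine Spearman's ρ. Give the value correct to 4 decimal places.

-0.6667

Rank income: 8, 3, 1, 4, 7, 2, 5, 6
Rank savings: 2, 8, 6, 5, 1, 4, 7, 3
d = rank(income) − rank(savings): 6, -5, -5, -1, 6, -2, -2, 3; Σd² = 140
ρ = 1 − 6Σd² / [n(n²−1)] = 1 − 6×140 / (8×63) = 1 − 840/504 ≈ -0.6667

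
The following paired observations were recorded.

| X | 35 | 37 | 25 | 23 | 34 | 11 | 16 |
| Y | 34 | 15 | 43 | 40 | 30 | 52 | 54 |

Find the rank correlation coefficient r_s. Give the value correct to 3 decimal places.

Rank X: 6, 7, 4, 3, 5, 1, 2
Rank Y: 3, 1, 5, 4, 2, 6, 7
d = rank(X) − rank(Y): 3, 6, -1, -1, 3, -5, -5; Σd² = 106
ρ = 1 − 6Σd² / [n(n²−1)] = 1 − 6×106 / (7×48) = 1 − 636/336 ≈ -0.893

-0.893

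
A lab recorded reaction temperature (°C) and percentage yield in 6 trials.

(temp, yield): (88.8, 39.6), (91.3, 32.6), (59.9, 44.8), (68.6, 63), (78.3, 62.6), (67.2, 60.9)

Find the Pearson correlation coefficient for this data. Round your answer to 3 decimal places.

-0.571

n = 6, Σx = 454.1, Σy = 303.5, Σx² = 35161.83, Σy² = 16234.53, Σxy = 22492.24
nΣxy − ΣxΣy = 134953.44 − 137819.35 = -2865.91
nΣx² − (Σx)² = 210970.98 − 206206.81 = 4764.17; nΣy² − (Σy)² = 97407.18 − 92112.25 = 5294.93
r = -2865.91 / √(4764.17 × 5294.93) = -2865.91 / 5022.5438 ≈ -0.571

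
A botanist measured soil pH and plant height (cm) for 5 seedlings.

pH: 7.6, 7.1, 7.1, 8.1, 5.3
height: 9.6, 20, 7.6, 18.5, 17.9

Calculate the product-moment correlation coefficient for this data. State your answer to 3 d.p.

-0.187

n = 5, Σx = 35.2, Σy = 73.6, Σx² = 252.28, Σy² = 1212.58, Σxy = 513.64
nΣxy − ΣxΣy = 2568.2 − 2590.72 = -22.52
nΣx² − (Σx)² = 1261.4 − 1239.04 = 22.36; nΣy² − (Σy)² = 6062.9 − 5416.96 = 645.94
r = -22.52 / √(22.36 × 645.94) = -22.52 / 120.1799 ≈ -0.187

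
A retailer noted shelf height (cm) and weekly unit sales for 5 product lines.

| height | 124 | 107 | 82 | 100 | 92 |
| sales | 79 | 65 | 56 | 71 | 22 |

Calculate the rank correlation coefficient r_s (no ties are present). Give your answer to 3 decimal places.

Rank height: 5, 4, 1, 3, 2
Rank sales: 5, 3, 2, 4, 1
d = rank(height) − rank(sales): 0, 1, -1, -1, 1; Σd² = 4
ρ = 1 − 6Σd² / [n(n²−1)] = 1 − 6×4 / (5×24) = 1 − 24/120 ≈ 0.800

0.800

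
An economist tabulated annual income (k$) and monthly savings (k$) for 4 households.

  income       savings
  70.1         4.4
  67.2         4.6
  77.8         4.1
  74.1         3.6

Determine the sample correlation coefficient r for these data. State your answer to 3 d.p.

n = 4, Σx = 289.2, Σy = 16.7, Σx² = 20973.5, Σy² = 70.29, Σxy = 1203.3
nΣxy − ΣxΣy = 4813.2 − 4829.64 = -16.44
nΣx² − (Σx)² = 83894 − 83636.64 = 257.36; nΣy² − (Σy)² = 281.16 − 278.89 = 2.27
r = -16.44 / √(257.36 × 2.27) = -16.44 / 24.1704 ≈ -0.680

-0.680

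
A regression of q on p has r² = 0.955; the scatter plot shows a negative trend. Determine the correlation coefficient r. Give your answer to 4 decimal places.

-0.9772

|r| = √0.955 = 0.9772
The association is negative, so r = −0.9772.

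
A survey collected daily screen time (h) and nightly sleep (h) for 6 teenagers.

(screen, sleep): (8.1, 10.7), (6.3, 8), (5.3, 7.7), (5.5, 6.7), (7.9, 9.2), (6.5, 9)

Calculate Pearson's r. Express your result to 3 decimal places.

0.894

n = 6, Σx = 39.6, Σy = 51.3, Σx² = 268.3, Σy² = 448.31, Σxy = 345.91
nΣxy − ΣxΣy = 2075.46 − 2031.48 = 43.98
nΣx² − (Σx)² = 1609.8 − 1568.16 = 41.64; nΣy² − (Σy)² = 2689.86 − 2631.69 = 58.17
r = 43.98 / √(41.64 × 58.17) = 43.98 / 49.2158 ≈ 0.894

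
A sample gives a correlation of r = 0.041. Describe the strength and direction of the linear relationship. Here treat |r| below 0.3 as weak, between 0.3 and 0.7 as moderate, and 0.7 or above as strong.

r = 0.041 > 0 so the relationship is positive.
|r| = 0.041, which falls in the weak range.

weak positive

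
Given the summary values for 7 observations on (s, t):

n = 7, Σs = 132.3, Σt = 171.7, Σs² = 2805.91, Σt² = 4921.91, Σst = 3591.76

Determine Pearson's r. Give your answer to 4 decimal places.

0.7442

r = (nΣst − ΣsΣt) / √[(nΣs² − (Σs)²)(nΣt² − (Σt)²)]
Numerator: 7×3591.76 − 132.3×171.7 = 2426.41
Denominator: √[(19641.37 − 17503.29)(34453.37 − 29480.89)] = √[2138.08 × 4972.48] = 3260.6073
r = 2426.41 / 3260.6073 ≈ 0.7442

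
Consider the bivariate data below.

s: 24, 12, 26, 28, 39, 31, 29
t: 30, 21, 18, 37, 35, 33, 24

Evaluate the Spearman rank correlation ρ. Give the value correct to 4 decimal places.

0.5714

Rank s: 2, 1, 3, 4, 7, 6, 5
Rank t: 4, 2, 1, 7, 6, 5, 3
d = rank(s) − rank(t): -2, -1, 2, -3, 1, 1, 2; Σd² = 24
ρ = 1 − 6Σd² / [n(n²−1)] = 1 − 6×24 / (7×48) = 1 − 144/336 ≈ 0.5714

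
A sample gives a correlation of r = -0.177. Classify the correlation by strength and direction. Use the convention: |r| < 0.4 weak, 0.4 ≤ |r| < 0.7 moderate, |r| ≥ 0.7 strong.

r = -0.177 < 0 so the relationship is negative.
|r| = 0.177, which falls in the weak range.

weak negative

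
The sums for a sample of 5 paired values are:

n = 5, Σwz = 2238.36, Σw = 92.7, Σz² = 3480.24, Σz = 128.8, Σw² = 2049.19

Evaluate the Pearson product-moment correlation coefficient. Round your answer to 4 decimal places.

r = (nΣwz − ΣwΣz) / √[(nΣw² − (Σw)²)(nΣz² − (Σz)²)]
Numerator: 5×2238.36 − 92.7×128.8 = -747.96
Denominator: √[(10245.95 − 8593.29)(17401.2 − 16589.44)] = √[1652.66 × 811.76] = 1158.2587
r = -747.96 / 1158.2587 ≈ -0.6458

-0.6458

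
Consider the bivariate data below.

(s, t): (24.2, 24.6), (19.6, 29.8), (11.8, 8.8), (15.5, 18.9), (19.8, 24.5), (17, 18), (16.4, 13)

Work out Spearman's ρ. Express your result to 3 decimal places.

Rank s: 7, 5, 1, 2, 6, 4, 3
Rank t: 6, 7, 1, 4, 5, 3, 2
d = rank(s) − rank(t): 1, -2, 0, -2, 1, 1, 1; Σd² = 12
ρ = 1 − 6Σd² / [n(n²−1)] = 1 − 6×12 / (7×48) = 1 − 72/336 ≈ 0.786

0.786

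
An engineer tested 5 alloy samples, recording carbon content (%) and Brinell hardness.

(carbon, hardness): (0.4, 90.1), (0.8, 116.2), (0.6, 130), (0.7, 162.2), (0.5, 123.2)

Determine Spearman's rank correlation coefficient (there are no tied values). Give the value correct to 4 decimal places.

0.4000

Rank carbon: 1, 5, 3, 4, 2
Rank hardness: 1, 2, 4, 5, 3
d = rank(carbon) − rank(hardness): 0, 3, -1, -1, -1; Σd² = 12
ρ = 1 − 6Σd² / [n(n²−1)] = 1 − 6×12 / (5×24) = 1 − 72/120 ≈ 0.4000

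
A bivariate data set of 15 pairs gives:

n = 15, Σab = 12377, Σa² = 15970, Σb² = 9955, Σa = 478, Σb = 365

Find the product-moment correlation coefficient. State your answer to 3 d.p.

r = (nΣab − ΣaΣb) / √[(nΣa² − (Σa)²)(nΣb² − (Σb)²)]
Numerator: 15×12377 − 478×365 = 11185
Denominator: √[(239550 − 228484)(149325 − 133225)] = √[11066 × 16100] = 13347.7564
r = 11185 / 13347.7564 ≈ 0.838

0.838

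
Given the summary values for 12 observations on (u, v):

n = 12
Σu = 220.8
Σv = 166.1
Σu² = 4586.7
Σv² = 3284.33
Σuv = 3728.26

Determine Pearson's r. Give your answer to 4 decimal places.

0.9353

r = (nΣuv − ΣuΣv) / √[(nΣu² − (Σu)²)(nΣv² − (Σv)²)]
Numerator: 12×3728.26 − 220.8×166.1 = 8064.24
Denominator: √[(55040.4 − 48752.64)(39411.96 − 27589.21)] = √[6287.76 × 11822.75] = 8621.9844
r = 8064.24 / 8621.9844 ≈ 0.9353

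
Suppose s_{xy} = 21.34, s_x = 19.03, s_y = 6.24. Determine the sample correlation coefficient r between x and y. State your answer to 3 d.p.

r = Cov(x,y) / (s_x · s_y) = 21.34 / (19.03 × 6.24)
  = 21.34 / 118.7472 ≈ 0.180

0.180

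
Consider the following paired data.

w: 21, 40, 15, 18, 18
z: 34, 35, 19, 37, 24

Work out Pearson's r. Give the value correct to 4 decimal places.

n = 5, Σw = 112, Σz = 149, Σw² = 2914, Σz² = 4687, Σwz = 3497
nΣwz − ΣwΣz = 17485 − 16688 = 797
nΣw² − (Σw)² = 14570 − 12544 = 2026; nΣz² − (Σz)² = 23435 − 22201 = 1234
r = 797 / √(2026 × 1234) = 797 / 1581.1654 ≈ 0.5041

0.5041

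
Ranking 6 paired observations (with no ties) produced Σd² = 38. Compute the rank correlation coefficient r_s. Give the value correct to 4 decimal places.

ρ = 1 − 6Σd² / [n(n²−1)] = 1 − 6×38 / (6×35)
  = 1 − 228/210 = 1 − 1.08571 ≈ -0.0857

-0.0857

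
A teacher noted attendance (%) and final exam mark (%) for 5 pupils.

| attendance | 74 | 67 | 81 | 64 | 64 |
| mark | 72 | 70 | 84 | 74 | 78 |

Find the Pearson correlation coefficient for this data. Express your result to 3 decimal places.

0.549

n = 5, Σx = 350, Σy = 378, Σx² = 24718, Σy² = 28700, Σxy = 26550
nΣxy − ΣxΣy = 132750 − 132300 = 450
nΣx² − (Σx)² = 123590 − 122500 = 1090; nΣy² − (Σy)² = 143500 − 142884 = 616
r = 450 / √(1090 × 616) = 450 / 819.4144 ≈ 0.549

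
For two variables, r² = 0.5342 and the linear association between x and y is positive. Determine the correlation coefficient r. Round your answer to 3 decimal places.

|r| = √0.5342 = 0.731
The association is positive, so r = 0.731.

0.731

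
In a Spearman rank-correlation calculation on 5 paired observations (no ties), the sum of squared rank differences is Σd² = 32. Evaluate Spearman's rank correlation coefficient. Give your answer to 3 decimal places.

ρ = 1 − 6Σd² / [n(n²−1)] = 1 − 6×32 / (5×24)
  = 1 − 192/120 = 1 − 1.6000 ≈ -0.600

-0.600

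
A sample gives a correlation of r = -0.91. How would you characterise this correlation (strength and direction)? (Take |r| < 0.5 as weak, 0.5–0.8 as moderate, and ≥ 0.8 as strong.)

strong negative

r = -0.91 < 0 so the relationship is negative.
|r| = 0.91, which falls in the strong range.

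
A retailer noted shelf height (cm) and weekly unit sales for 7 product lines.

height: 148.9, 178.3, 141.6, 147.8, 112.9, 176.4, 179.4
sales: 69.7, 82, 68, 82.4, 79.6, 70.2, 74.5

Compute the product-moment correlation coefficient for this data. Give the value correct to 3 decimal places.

-0.080

n = 7, Σx = 1085.3, Σy = 526.4, Σx² = 171905.23, Σy² = 39810.3, Σxy = 81541.87
nΣxy − ΣxΣy = 570793.09 − 571301.92 = -508.83
nΣx² − (Σx)² = 1203336.61 − 1177876.09 = 25460.52; nΣy² − (Σy)² = 278672.1 − 277096.96 = 1575.14
r = -508.83 / √(25460.52 × 1575.14) = -508.83 / 6332.7627 ≈ -0.080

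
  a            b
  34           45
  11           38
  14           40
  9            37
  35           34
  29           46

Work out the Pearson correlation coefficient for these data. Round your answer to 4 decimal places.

0.3029

n = 6, Σa = 132, Σb = 240, Σa² = 3620, Σb² = 9710, Σab = 5365
nΣab − ΣaΣb = 32190 − 31680 = 510
nΣa² − (Σa)² = 21720 − 17424 = 4296; nΣb² − (Σb)² = 58260 − 57600 = 660
r = 510 / √(4296 × 660) = 510 / 1683.8527 ≈ 0.3029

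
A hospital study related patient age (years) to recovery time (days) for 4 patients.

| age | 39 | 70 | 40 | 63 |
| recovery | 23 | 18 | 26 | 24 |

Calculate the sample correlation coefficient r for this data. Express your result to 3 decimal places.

-0.704

n = 4, Σx = 212, Σy = 91, Σx² = 11990, Σy² = 2105, Σxy = 4709
nΣxy − ΣxΣy = 18836 − 19292 = -456
nΣx² − (Σx)² = 47960 − 44944 = 3016; nΣy² − (Σy)² = 8420 − 8281 = 139
r = -456 / √(3016 × 139) = -456 / 647.4751 ≈ -0.704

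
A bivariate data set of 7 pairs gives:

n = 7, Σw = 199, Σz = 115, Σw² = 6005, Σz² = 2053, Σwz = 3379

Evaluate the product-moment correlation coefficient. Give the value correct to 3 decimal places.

0.460

r = (nΣwz − ΣwΣz) / √[(nΣw² − (Σw)²)(nΣz² − (Σz)²)]
Numerator: 7×3379 − 199×115 = 768
Denominator: √[(42035 − 39601)(14371 − 13225)] = √[2434 × 1146] = 1670.1389
r = 768 / 1670.1389 ≈ 0.460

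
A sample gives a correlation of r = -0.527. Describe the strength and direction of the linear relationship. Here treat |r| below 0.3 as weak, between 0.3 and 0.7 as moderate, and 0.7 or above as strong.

moderate negative

r = -0.527 < 0 so the relationship is negative.
|r| = 0.527, which falls in the moderate range.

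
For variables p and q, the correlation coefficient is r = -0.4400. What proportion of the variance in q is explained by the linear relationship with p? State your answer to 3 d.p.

0.194

r² = (-0.4400)² = 0.194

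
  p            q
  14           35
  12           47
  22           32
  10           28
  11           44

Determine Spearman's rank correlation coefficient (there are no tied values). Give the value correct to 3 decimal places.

Rank p: 4, 3, 5, 1, 2
Rank q: 3, 5, 2, 1, 4
d = rank(p) − rank(q): 1, -2, 3, 0, -2; Σd² = 18
ρ = 1 − 6Σd² / [n(n²−1)] = 1 − 6×18 / (5×24) = 1 − 108/120 ≈ 0.100

0.100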